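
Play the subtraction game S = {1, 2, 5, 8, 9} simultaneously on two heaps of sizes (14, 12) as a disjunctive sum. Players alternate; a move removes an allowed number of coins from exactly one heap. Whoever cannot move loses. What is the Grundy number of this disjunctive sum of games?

All heaps use S = {1, 2, 5, 8, 9}:
n :  0  1  2  3  4  5  6  7  8  9 10 11 12 13 14
G :  0  1  2  0  1  2  0  1  2  3  0  1  2  0  1
Heap A: G(14) = 1.
Heap B: G(12) = 2.
Combined Grundy value = 1 ⊕ 2 = 3.

3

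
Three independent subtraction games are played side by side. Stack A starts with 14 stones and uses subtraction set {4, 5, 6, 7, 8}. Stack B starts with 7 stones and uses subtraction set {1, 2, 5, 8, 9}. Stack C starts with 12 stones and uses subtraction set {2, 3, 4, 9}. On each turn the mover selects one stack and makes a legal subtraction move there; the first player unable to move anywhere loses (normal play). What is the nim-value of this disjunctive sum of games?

Stack A, S = {4, 5, 6, 7, 8}:
n :  0  1  2  3  4  5  6  7  8  9 10 11 12 13 14
G :  0  0  0  0  1  1  1  1  2  2  2  2  0  0  0
G_A(14) = 0.
Stack B, S = {1, 2, 5, 8, 9}:
G(0) = 0
G(1) = mex{0} = 1
G(2) = mex{1,0} = 2
G(3) = mex{2,1} = 0
G(4) = mex{0,2} = 1
G(5) = mex{1,0,0} = 2
G(6) = mex{2,1,1} = 0
G(7) = mex{0,2,2} = 1
G_B(7) = 1.
Stack C, S = {2, 3, 4, 9}:
n :  0  1  2  3  4  5  6  7  8  9 10 11 12
G :  0  0  1  1  2  2  0  0  1  1  2  2  0
G_C(12) = 0.
Combined Grundy value = 0 ⊕ 1 ⊕ 0 = 1.

1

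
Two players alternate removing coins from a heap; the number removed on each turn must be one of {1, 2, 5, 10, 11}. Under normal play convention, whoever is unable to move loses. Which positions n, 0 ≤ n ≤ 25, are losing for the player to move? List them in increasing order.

0, 3, 6, 9, 12, 15, 18, 21, 24

G(0) = 0
G(1) = mex{0} = 1
G(2) = mex{1,0} = 2
G(3) = mex{2,1} = 0
G(4) = mex{0,2} = 1
G(5) = mex{1,0,0} = 2
G(6) = mex{2,1,1} = 0
G(7) = mex{0,2,2} = 1
G(8) = mex{1,0,0} = 2
G(9) = mex{2,1,1} = 0
G(10) = mex{0,2,2,0} = 1
G(11) = mex{1,0,0,1,0} = 2
G(12) = mex{2,1,1,2,1} = 0
G(13) = mex{0,2,2,0,2} = 1
G(14) = mex{1,0,0,1,0} = 2
G(15) = mex{2,1,1,2,1} = 0
G(16) = mex{0,2,2,0,2} = 1
G(17) = mex{1,0,0,1,0} = 2
G(18) = mex{2,1,1,2,1} = 0
G(19) = mex{0,2,2,0,2} = 1
G(20) = mex{1,0,0,1,0} = 2
G(21) = mex{2,1,1,2,1} = 0
G(22) = mex{0,2,2,0,2} = 1
G(23) = mex{1,0,0,1,0} = 2
G(24) = mex{2,1,1,2,1} = 0
G(25) = mex{0,2,2,0,2} = 1
P-positions are exactly the n with G(n) = 0.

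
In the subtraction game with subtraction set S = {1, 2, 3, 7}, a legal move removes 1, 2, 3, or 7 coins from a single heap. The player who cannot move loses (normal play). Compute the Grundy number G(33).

1

G(0) = 0
G(1) = mex{0} = 1
G(2) = mex{1,0} = 2
G(3) = mex{2,1,0} = 3
G(4) = mex{3,2,1} = 0
G(5) = mex{0,3,2} = 1
G(6) = mex{1,0,3} = 2
G(7) = mex{2,1,0,0} = 3
G(8) = mex{3,2,1,1} = 0
G(9) = mex{0,3,2,2} = 1
G(10) = mex{1,0,3,3} = 2
G(11) = mex{2,1,0,0} = 3
G(12) = mex{3,2,1,1} = 0
G(13) = mex{0,3,2,2} = 1
G(14) = mex{1,0,3,3} = 2
G(15) = mex{2,1,0,0} = 3
G(16) = mex{3,2,1,1} = 0
G(17) = mex{0,3,2,2} = 1
G(18) = mex{1,0,3,3} = 2
G(19) = mex{2,1,0,0} = 3
G(20) = mex{3,2,1,1} = 0
G(21) = mex{0,3,2,2} = 1
G(22) = mex{1,0,3,3} = 2
G(23) = mex{2,1,0,0} = 3
G(24) = mex{3,2,1,1} = 0
G(25) = mex{0,3,2,2} = 1
G(26) = mex{1,0,3,3} = 2
G(27) = mex{2,1,0,0} = 3
G(28) = mex{3,2,1,1} = 0
G(29) = mex{0,3,2,2} = 1
G(30) = mex{1,0,3,3} = 2
G(31) = mex{2,1,0,0} = 3
G(32) = mex{3,2,1,1} = 0
G(33) = mex{0,3,2,2} = 1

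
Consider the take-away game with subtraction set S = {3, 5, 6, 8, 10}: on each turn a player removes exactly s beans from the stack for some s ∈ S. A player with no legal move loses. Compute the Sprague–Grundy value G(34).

G(0) = 0
G(1) = mex{} = 0
G(2) = mex{} = 0
G(3) = mex{0} = 1
G(4) = mex{0} = 1
G(5) = mex{0,0} = 1
G(6) = mex{1,0,0} = 2
G(7) = mex{1,0,0} = 2
G(8) = mex{1,1,0,0} = 2
G(9) = mex{2,1,1,0} = 3
G(10) = mex{2,1,1,0,0} = 3
G(11) = mex{2,2,1,1,0} = 3
G(12) = mex{3,2,2,1,0} = 4
G(13) = mex{3,2,2,1,1} = 0
G(14) = mex{3,3,2,2,1} = 0
G(15) = mex{4,3,3,2,1} = 0
G(16) = mex{0,3,3,2,2} = 1
G(17) = mex{0,4,3,3,2} = 1
G(18) = mex{0,0,4,3,2} = 1
G(19) = mex{1,0,0,3,3} = 2
G(20) = mex{1,0,0,4,3} = 2
G(21) = mex{1,1,0,0,3} = 2
G(22) = mex{2,1,1,0,4} = 3
G(23) = mex{2,1,1,0,0} = 3
G(24) = mex{2,2,1,1,0} = 3
G(25) = mex{3,2,2,1,0} = 4
G(26) = mex{3,2,2,1,1} = 0
G(27) = mex{3,3,2,2,1} = 0
G(28) = mex{4,3,3,2,1} = 0
G(29) = mex{0,3,3,2,2} = 1
G(30) = mex{0,4,3,3,2} = 1
G(31) = mex{0,0,4,3,2} = 1
G(32) = mex{1,0,0,3,3} = 2
G(33) = mex{1,0,0,4,3} = 2
G(34) = mex{1,1,0,0,3} = 2

2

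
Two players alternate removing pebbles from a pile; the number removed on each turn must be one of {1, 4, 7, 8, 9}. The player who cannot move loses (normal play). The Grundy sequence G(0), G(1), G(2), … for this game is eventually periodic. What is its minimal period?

n :  0  1  2  3  4  5  6  7  8  9 10 11 12 13 14 15 16 17 18 19 20 21 22 23 24 25 26 27 28 29 30 31
G :  0  1  0  1  2  0  1  2  3  2  3  4  5  3  4  0  1  0  1  2  0  1  2  3  2  3  4  5  3  4  0  1
G(n+15) = G(n) holds for n = 0,…,8 (a full window of length max(S) = 9), so the sequence is purely periodic with period 15.

15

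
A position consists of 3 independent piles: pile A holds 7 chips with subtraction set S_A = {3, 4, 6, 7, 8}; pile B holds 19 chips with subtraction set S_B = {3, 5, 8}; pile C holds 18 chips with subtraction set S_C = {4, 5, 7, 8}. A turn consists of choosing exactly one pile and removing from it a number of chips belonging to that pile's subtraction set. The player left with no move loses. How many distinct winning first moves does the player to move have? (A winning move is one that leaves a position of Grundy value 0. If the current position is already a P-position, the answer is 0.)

2

Pile A, S = {3, 4, 6, 7, 8}:
G(0) = 0
G(1) = mex{} = 0
G(2) = mex{} = 0
G(3) = mex{0} = 1
G(4) = mex{0,0} = 1
G(5) = mex{0,0} = 1
G(6) = mex{1,0,0} = 2
G(7) = mex{1,1,0,0} = 2
G_A(7) = 2.
Pile B, S = {3, 5, 8}:
n :  0  1  2  3  4  5  6  7  8  9 10 11 12 13 14 15 16 17 18 19
G :  0  0  0  1  1  1  2  2  2  3  3  0  0  0  1  1  1  2  2  2
G_B(19) = 2.
Pile C, S = {4, 5, 7, 8}:
n :  0  1  2  3  4  5  6  7  8  9 10 11 12 13 14 15 16 17 18
G :  0  0  0  0  1  1  1  1  2  2  2  2  0  0  0  0  1  1  1
G_C(18) = 1.
Combined Grundy value = 2 ⊕ 2 ⊕ 1 = 1.
A winning move leaves total XOR = 0, i.e. changes one component's Grundy value g to g ⊕ X where X is the current total.
Pile A: need g' = 2⊕1 = 3. Options: 7−3→G=1, 7−4→G=1, 7−6→G=0, 7−7→G=0. Hits: 0.
Pile B: need g' = 2⊕1 = 3. Options: 19−3→G=1, 19−5→G=1, 19−8→G=0. Hits: 0.
Pile C: need g' = 1⊕1 = 0. Options: 18−4→G=0, 18−5→G=0, 18−7→G=2, 18−8→G=2. Hits: 2.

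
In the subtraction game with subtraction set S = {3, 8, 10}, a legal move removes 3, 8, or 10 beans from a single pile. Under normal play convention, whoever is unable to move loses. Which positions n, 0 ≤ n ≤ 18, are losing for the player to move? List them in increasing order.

G(0) = 0
G(1) = mex{} = 0
G(2) = mex{} = 0
G(3) = mex{0} = 1
G(4) = mex{0} = 1
G(5) = mex{0} = 1
G(6) = mex{1} = 0
G(7) = mex{1} = 0
G(8) = mex{1,0} = 2
G(9) = mex{0,0} = 1
G(10) = mex{0,0,0} = 1
G(11) = mex{2,1,0} = 3
G(12) = mex{1,1,0} = 2
G(13) = mex{1,1,1} = 0
G(14) = mex{3,0,1} = 2
G(15) = mex{2,0,1} = 3
G(16) = mex{0,2,0} = 1
G(17) = mex{2,1,0} = 3
G(18) = mex{3,1,2} = 0
P-positions are exactly the n with G(n) = 0.

0, 1, 2, 6, 7, 13, 18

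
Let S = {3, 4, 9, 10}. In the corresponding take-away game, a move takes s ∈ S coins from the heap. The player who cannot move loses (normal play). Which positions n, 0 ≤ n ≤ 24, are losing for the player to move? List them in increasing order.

0, 1, 2, 7, 8, 13, 14, 15, 20, 21

G(0) = 0
G(1) = mex{} = 0
G(2) = mex{} = 0
G(3) = mex{0} = 1
G(4) = mex{0,0} = 1
G(5) = mex{0,0} = 1
G(6) = mex{1,0} = 2
G(7) = mex{1,1} = 0
G(8) = mex{1,1} = 0
G(9) = mex{2,1,0} = 3
G(10) = mex{0,2,0,0} = 1
G(11) = mex{0,0,0,0} = 1
G(12) = mex{3,0,1,0} = 2
G(13) = mex{1,3,1,1} = 0
G(14) = mex{1,1,1,1} = 0
G(15) = mex{2,1,2,1} = 0
G(16) = mex{0,2,0,2} = 1
G(17) = mex{0,0,0,0} = 1
G(18) = mex{0,0,3,0} = 1
G(19) = mex{1,0,1,3} = 2
G(20) = mex{1,1,1,1} = 0
G(21) = mex{1,1,2,1} = 0
G(22) = mex{2,1,0,2} = 3
G(23) = mex{0,2,0,0} = 1
G(24) = mex{0,0,0,0} = 1
P-positions are exactly the n with G(n) = 0.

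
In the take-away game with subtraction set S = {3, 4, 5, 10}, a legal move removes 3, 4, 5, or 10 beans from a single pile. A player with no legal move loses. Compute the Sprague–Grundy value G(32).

G(0) = 0
G(1) = mex{} = 0
G(2) = mex{} = 0
G(3) = mex{0} = 1
G(4) = mex{0,0} = 1
G(5) = mex{0,0,0} = 1
G(6) = mex{1,0,0} = 2
G(7) = mex{1,1,0} = 2
G(8) = mex{1,1,1} = 0
G(9) = mex{2,1,1} = 0
G(10) = mex{2,2,1,0} = 3
G(11) = mex{0,2,2,0} = 1
G(12) = mex{0,0,2,0} = 1
G(13) = mex{3,0,0,1} = 2
G(14) = mex{1,3,0,1} = 2
G(15) = mex{1,1,3,1} = 0
G(16) = mex{2,1,1,2} = 0
G(17) = mex{2,2,1,2} = 0
G(18) = mex{0,2,2,0} = 1
G(19) = mex{0,0,2,0} = 1
G(20) = mex{0,0,0,3} = 1
G(21) = mex{1,0,0,1} = 2
G(22) = mex{1,1,0,1} = 2
G(23) = mex{1,1,1,2} = 0
G(24) = mex{2,1,1,2} = 0
G(25) = mex{2,2,1,0} = 3
G(26) = mex{0,2,2,0} = 1
G(27) = mex{0,0,2,0} = 1
G(28) = mex{3,0,0,1} = 2
G(29) = mex{1,3,0,1} = 2
G(30) = mex{1,1,3,1} = 0
G(31) = mex{2,1,1,2} = 0
G(32) = mex{2,2,1,2} = 0

0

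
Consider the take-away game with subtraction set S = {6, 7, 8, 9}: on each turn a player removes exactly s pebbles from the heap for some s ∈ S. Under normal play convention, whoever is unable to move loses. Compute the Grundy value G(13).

n :  0  1  2  3  4  5  6  7  8  9 10 11 12 13
G :  0  0  0  0  0  0  1  1  1  1  1  1  2  2

2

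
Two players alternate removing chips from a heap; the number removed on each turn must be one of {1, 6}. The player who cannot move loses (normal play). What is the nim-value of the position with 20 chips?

2

G(0) = 0
G(1) = mex{0} = 1
G(2) = mex{1} = 0
G(3) = mex{0} = 1
G(4) = mex{1} = 0
G(5) = mex{0} = 1
G(6) = mex{1,0} = 2
G(7) = mex{2,1} = 0
G(8) = mex{0,0} = 1
G(9) = mex{1,1} = 0
G(10) = mex{0,0} = 1
G(11) = mex{1,1} = 0
G(12) = mex{0,2} = 1
G(13) = mex{1,0} = 2
G(14) = mex{2,1} = 0
G(15) = mex{0,0} = 1
G(16) = mex{1,1} = 0
G(17) = mex{0,0} = 1
G(18) = mex{1,1} = 0
G(19) = mex{0,2} = 1
G(20) = mex{1,0} = 2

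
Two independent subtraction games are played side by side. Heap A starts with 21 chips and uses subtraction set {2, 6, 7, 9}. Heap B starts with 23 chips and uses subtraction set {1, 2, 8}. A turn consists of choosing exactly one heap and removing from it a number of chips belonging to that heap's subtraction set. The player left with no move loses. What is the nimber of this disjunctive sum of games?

Heap A, S = {2, 6, 7, 9}:
n :  0  1  2  3  4  5  6  7  8  9 10 11 12 13 14 15 16 17 18 19 20 21
G :  0  0  1  1  0  0  1  1  2  2  3  3  2  2  3  0  0  1  1  0  0  1
G_A(21) = 1.
Heap B, S = {1, 2, 8}:
G(0) = 0
G(1) = mex{0} = 1
G(2) = mex{1,0} = 2
G(3) = mex{2,1} = 0
G(4) = mex{0,2} = 1
G(5) = mex{1,0} = 2
G(6) = mex{2,1} = 0
G(7) = mex{0,2} = 1
G(8) = mex{1,0,0} = 2
G(9) = mex{2,1,1} = 0
G(10) = mex{0,2,2} = 1
G(11) = mex{1,0,0} = 2
G(12) = mex{2,1,1} = 0
G(13) = mex{0,2,2} = 1
G(14) = mex{1,0,0} = 2
G(15) = mex{2,1,1} = 0
G(16) = mex{0,2,2} = 1
G(17) = mex{1,0,0} = 2
G(18) = mex{2,1,1} = 0
G(19) = mex{0,2,2} = 1
G(20) = mex{1,0,0} = 2
G(21) = mex{2,1,1} = 0
G(22) = mex{0,2,2} = 1
G(23) = mex{1,0,0} = 2
G_B(23) = 2.
Combined Grundy value = 1 ⊕ 2 = 3.

3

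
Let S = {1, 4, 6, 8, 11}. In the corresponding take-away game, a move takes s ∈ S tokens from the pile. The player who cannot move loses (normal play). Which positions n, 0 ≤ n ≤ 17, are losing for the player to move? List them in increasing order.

0, 2, 5, 7, 12, 14, 17

G(0) = 0
G(1) = mex{0} = 1
G(2) = mex{1} = 0
G(3) = mex{0} = 1
G(4) = mex{1,0} = 2
G(5) = mex{2,1} = 0
G(6) = mex{0,0,0} = 1
G(7) = mex{1,1,1} = 0
G(8) = mex{0,2,0,0} = 1
G(9) = mex{1,0,1,1} = 2
G(10) = mex{2,1,2,0} = 3
G(11) = mex{3,0,0,1,0} = 2
G(12) = mex{2,1,1,2,1} = 0
G(13) = mex{0,2,0,0,0} = 1
G(14) = mex{1,3,1,1,1} = 0
G(15) = mex{0,2,2,0,2} = 1
G(16) = mex{1,0,3,1,0} = 2
G(17) = mex{2,1,2,2,1} = 0
P-positions are exactly the n with G(n) = 0.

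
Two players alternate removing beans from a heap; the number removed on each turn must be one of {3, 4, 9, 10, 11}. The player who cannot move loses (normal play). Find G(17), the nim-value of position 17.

1

G(0) = 0
G(1) = mex{} = 0
G(2) = mex{} = 0
G(3) = mex{0} = 1
G(4) = mex{0,0} = 1
G(5) = mex{0,0} = 1
G(6) = mex{1,0} = 2
G(7) = mex{1,1} = 0
G(8) = mex{1,1} = 0
G(9) = mex{2,1,0} = 3
G(10) = mex{0,2,0,0} = 1
G(11) = mex{0,0,0,0,0} = 1
G(12) = mex{3,0,1,0,0} = 2
G(13) = mex{1,3,1,1,0} = 2
G(14) = mex{1,1,1,1,1} = 0
G(15) = mex{2,1,2,1,1} = 0
G(16) = mex{2,2,0,2,1} = 3
G(17) = mex{0,2,0,0,2} = 1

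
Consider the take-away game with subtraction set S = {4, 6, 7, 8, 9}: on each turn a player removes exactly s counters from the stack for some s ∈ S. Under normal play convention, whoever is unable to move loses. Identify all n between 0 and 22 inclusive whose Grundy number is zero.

G(0) = 0
G(1) = mex{} = 0
G(2) = mex{} = 0
G(3) = mex{} = 0
G(4) = mex{0} = 1
G(5) = mex{0} = 1
G(6) = mex{0,0} = 1
G(7) = mex{0,0,0} = 1
G(8) = mex{1,0,0,0} = 2
G(9) = mex{1,0,0,0,0} = 2
G(10) = mex{1,1,0,0,0} = 2
G(11) = mex{1,1,1,0,0} = 2
G(12) = mex{2,1,1,1,0} = 3
G(13) = mex{2,1,1,1,1} = 0
G(14) = mex{2,2,1,1,1} = 0
G(15) = mex{2,2,2,1,1} = 0
G(16) = mex{3,2,2,2,1} = 0
G(17) = mex{0,2,2,2,2} = 1
G(18) = mex{0,3,2,2,2} = 1
G(19) = mex{0,0,3,2,2} = 1
G(20) = mex{0,0,0,3,2} = 1
G(21) = mex{1,0,0,0,3} = 2
G(22) = mex{1,0,0,0,0} = 2
P-positions are exactly the n with G(n) = 0.

0, 1, 2, 3, 13, 14, 15, 16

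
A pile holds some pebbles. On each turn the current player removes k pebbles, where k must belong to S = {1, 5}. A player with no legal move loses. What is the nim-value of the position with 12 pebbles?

0

n :  0  1  2  3  4  5  6  7  8  9 10 11 12
G :  0  1  0  1  0  1  0  1  0  1  0  1  0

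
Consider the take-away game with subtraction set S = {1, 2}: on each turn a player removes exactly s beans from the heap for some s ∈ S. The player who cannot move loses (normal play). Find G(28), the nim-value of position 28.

1

n :  0  1  2  3  4  5  6  7  8  9 10 11 12 13 14 15 16 17 18 19 20 21 22 23 24 25 26 27 28
G :  0  1  2  0  1  2  0  1  2  0  1  2  0  1  2  0  1  2  0  1  2  0  1  2  0  1  2  0  1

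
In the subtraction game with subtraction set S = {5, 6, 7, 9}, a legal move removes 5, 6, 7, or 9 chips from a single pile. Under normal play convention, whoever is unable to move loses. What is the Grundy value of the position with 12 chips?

2

G(0) = 0
G(1) = mex{} = 0
G(2) = mex{} = 0
G(3) = mex{} = 0
G(4) = mex{} = 0
G(5) = mex{0} = 1
G(6) = mex{0,0} = 1
G(7) = mex{0,0,0} = 1
G(8) = mex{0,0,0} = 1
G(9) = mex{0,0,0,0} = 1
G(10) = mex{1,0,0,0} = 2
G(11) = mex{1,1,0,0} = 2
G(12) = mex{1,1,1,0} = 2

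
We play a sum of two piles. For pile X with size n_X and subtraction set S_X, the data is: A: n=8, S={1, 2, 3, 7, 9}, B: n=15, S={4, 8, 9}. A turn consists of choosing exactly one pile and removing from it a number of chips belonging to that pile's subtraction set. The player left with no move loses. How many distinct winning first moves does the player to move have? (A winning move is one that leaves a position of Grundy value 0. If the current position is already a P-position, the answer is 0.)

0

Pile A, S = {1, 2, 3, 7, 9}:
n : 0 1 2 3 4 5 6 7 8
G : 0 1 2 3 0 1 2 3 0
G_A(8) = 0.
Pile B, S = {4, 8, 9}:
G(0) = 0
G(1) = mex{} = 0
G(2) = mex{} = 0
G(3) = mex{} = 0
G(4) = mex{0} = 1
G(5) = mex{0} = 1
G(6) = mex{0} = 1
G(7) = mex{0} = 1
G(8) = mex{1,0} = 2
G(9) = mex{1,0,0} = 2
G(10) = mex{1,0,0} = 2
G(11) = mex{1,0,0} = 2
G(12) = mex{2,1,0} = 3
G(13) = mex{2,1,1} = 0
G(14) = mex{2,1,1} = 0
G(15) = mex{2,1,1} = 0
G_B(15) = 0.
Combined Grundy value = 0 ⊕ 0 = 0.
A winning move leaves total XOR = 0, i.e. changes one component's Grundy value g to g ⊕ X where X is the current total.
Pile A: target g' = 0⊕0 = 0, but every legal move changes the Grundy value (mex property), so 0 moves.
Pile B: target g' = 0⊕0 = 0, but every legal move changes the Grundy value (mex property), so 0 moves.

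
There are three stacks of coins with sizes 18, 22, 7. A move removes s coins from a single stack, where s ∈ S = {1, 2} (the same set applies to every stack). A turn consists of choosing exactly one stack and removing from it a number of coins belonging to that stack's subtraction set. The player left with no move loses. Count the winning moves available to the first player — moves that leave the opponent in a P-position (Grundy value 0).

0

All stacks use S = {1, 2}:
n :  0  1  2  3  4  5  6  7  8  9 10 11 12 13 14 15 16 17 18 19 20 21 22
G :  0  1  2  0  1  2  0  1  2  0  1  2  0  1  2  0  1  2  0  1  2  0  1
Stack A: G(18) = 0.
Stack B: G(22) = 1.
Stack C: G(7) = 1.
Combined Grundy value = 0 ⊕ 1 ⊕ 1 = 0.
A winning move leaves total XOR = 0, i.e. changes one component's Grundy value g to g ⊕ X where X is the current total.
Stack A: target g' = 0⊕0 = 0, but every legal move changes the Grundy value (mex property), so 0 moves.
Stack B: target g' = 1⊕0 = 1, but every legal move changes the Grundy value (mex property), so 0 moves.
Stack C: target g' = 1⊕0 = 1, but every legal move changes the Grundy value (mex property), so 0 moves.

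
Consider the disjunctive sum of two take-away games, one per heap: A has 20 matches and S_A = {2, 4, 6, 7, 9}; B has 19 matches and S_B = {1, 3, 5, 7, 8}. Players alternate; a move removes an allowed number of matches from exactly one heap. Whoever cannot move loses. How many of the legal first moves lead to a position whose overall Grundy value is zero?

Heap A, S = {2, 4, 6, 7, 9}:
n :  0  1  2  3  4  5  6  7  8  9 10 11 12 13 14 15 16 17 18 19 20
G :  0  0  1  1  2  2  3  3  4  4  5  0  0  1  1  2  2  3  3  4  4
G_A(20) = 4.
Heap B, S = {1, 3, 5, 7, 8}:
G(0) = 0
G(1) = mex{0} = 1
G(2) = mex{1} = 0
G(3) = mex{0,0} = 1
G(4) = mex{1,1} = 0
G(5) = mex{0,0,0} = 1
G(6) = mex{1,1,1} = 0
G(7) = mex{0,0,0,0} = 1
G(8) = mex{1,1,1,1,0} = 2
G(9) = mex{2,0,0,0,1} = 3
G(10) = mex{3,1,1,1,0} = 2
G(11) = mex{2,2,0,0,1} = 3
G(12) = mex{3,3,1,1,0} = 2
G(13) = mex{2,2,2,0,1} = 3
G(14) = mex{3,3,3,1,0} = 2
G(15) = mex{2,2,2,2,1} = 0
G(16) = mex{0,3,3,3,2} = 1
G(17) = mex{1,2,2,2,3} = 0
G(18) = mex{0,0,3,3,2} = 1
G(19) = mex{1,1,2,2,3} = 0
G_B(19) = 0.
Combined Grundy value = 4 ⊕ 0 = 4.
A winning move leaves total XOR = 0, i.e. changes one component's Grundy value g to g ⊕ X where X is the current total.
Heap A: need g' = 4⊕4 = 0. Options: 20−2→G=3, 20−4→G=2, 20−6→G=1, 20−7→G=1, 20−9→G=0. Hits: 1.
Heap B: need g' = 0⊕4 = 4. Options: 19−1→G=1, 19−3→G=1, 19−5→G=2, 19−7→G=2, 19−8→G=3. Hits: 0.

1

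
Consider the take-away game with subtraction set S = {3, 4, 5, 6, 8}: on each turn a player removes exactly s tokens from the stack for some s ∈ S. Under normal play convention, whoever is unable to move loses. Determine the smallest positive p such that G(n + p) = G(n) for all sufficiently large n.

n :  0  1  2  3  4  5  6  7  8  9 10 11 12 13 14 15 16 17 18 19 20 21 22 23
G :  0  0  0  1  1  1  2  2  2  3  3  0  0  0  1  1  1  2  2  2  3  3  0  0
G(n+11) = G(n) holds for n = 0,…,7 (a full window of length max(S) = 8), so the sequence is purely periodic with period 11.

11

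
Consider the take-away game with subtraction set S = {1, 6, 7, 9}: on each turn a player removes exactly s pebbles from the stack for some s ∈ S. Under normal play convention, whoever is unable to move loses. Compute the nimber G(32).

n :  0  1  2  3  4  5  6  7  8  9 10 11 12 13 14 15 16 17 18 19 20 21 22 23 24 25 26 27 28 29 30 31 32
G :  0  1  0  1  0  1  2  3  2  3  2  3  0  1  0  1  0  1  2  3  2  3  2  3  0  1  0  1  0  1  2  3  2

2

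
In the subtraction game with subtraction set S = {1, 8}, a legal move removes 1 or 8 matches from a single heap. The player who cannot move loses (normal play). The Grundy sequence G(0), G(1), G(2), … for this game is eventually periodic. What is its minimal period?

9

G(0) = 0
G(1) = mex{0} = 1
G(2) = mex{1} = 0
G(3) = mex{0} = 1
G(4) = mex{1} = 0
G(5) = mex{0} = 1
G(6) = mex{1} = 0
G(7) = mex{0} = 1
G(8) = mex{1,0} = 2
G(9) = mex{2,1} = 0
G(10) = mex{0,0} = 1
G(11) = mex{1,1} = 0
G(12) = mex{0,0} = 1
G(13) = mex{1,1} = 0
G(14) = mex{0,0} = 1
G(15) = mex{1,1} = 0
G(16) = mex{0,2} = 1
G(17) = mex{1,0} = 2
G(18) = mex{2,1} = 0
G(19) = mex{0,0} = 1
G(n+9) = G(n) holds for n = 0,…,7 (a full window of length max(S) = 8), so the sequence is purely periodic with period 9.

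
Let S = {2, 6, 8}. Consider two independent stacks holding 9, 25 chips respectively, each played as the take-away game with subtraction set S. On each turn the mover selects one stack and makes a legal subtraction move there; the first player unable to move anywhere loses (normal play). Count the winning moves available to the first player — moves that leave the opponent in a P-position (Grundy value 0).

All stacks use S = {2, 6, 8}:
G(0) = 0
G(1) = mex{} = 0
G(2) = mex{0} = 1
G(3) = mex{0} = 1
G(4) = mex{1} = 0
G(5) = mex{1} = 0
G(6) = mex{0,0} = 1
G(7) = mex{0,0} = 1
G(8) = mex{1,1,0} = 2
G(9) = mex{1,1,0} = 2
G(10) = mex{2,0,1} = 3
G(11) = mex{2,0,1} = 3
G(12) = mex{3,1,0} = 2
G(13) = mex{3,1,0} = 2
G(14) = mex{2,2,1} = 0
G(15) = mex{2,2,1} = 0
G(16) = mex{0,3,2} = 1
G(17) = mex{0,3,2} = 1
G(18) = mex{1,2,3} = 0
G(19) = mex{1,2,3} = 0
G(20) = mex{0,0,2} = 1
G(21) = mex{0,0,2} = 1
G(22) = mex{1,1,0} = 2
G(23) = mex{1,1,0} = 2
G(24) = mex{2,0,1} = 3
G(25) = mex{2,0,1} = 3
Stack A: G(9) = 2.
Stack B: G(25) = 3.
Combined Grundy value = 2 ⊕ 3 = 1.
A winning move leaves total XOR = 0, i.e. changes one component's Grundy value g to g ⊕ X where X is the current total.
Stack A: need g' = 2⊕1 = 3. Options: 9−2→G=1, 9−6→G=1, 9−8→G=0. Hits: 0.
Stack B: need g' = 3⊕1 = 2. Options: 25−2→G=2, 25−6→G=0, 25−8→G=1. Hits: 1.

1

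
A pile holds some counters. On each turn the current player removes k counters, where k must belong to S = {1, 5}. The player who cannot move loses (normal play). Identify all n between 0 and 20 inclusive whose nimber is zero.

0, 2, 4, 6, 8, 10, 12, 14, 16, 18, 20

G(0) = 0
G(1) = mex{0} = 1
G(2) = mex{1} = 0
G(3) = mex{0} = 1
G(4) = mex{1} = 0
G(5) = mex{0,0} = 1
G(6) = mex{1,1} = 0
G(7) = mex{0,0} = 1
G(8) = mex{1,1} = 0
G(9) = mex{0,0} = 1
G(10) = mex{1,1} = 0
G(11) = mex{0,0} = 1
G(12) = mex{1,1} = 0
G(13) = mex{0,0} = 1
G(14) = mex{1,1} = 0
G(15) = mex{0,0} = 1
G(16) = mex{1,1} = 0
G(17) = mex{0,0} = 1
G(18) = mex{1,1} = 0
G(19) = mex{0,0} = 1
G(20) = mex{1,1} = 0
P-positions are exactly the n with G(n) = 0.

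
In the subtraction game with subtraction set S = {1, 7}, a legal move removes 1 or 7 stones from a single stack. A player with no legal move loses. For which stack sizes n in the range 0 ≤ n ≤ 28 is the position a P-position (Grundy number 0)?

n :  0  1  2  3  4  5  6  7  8  9 10 11 12 13 14 15 16 17 18 19 20 21 22 23 24 25 26 27 28
G :  0  1  0  1  0  1  0  1  0  1  0  1  0  1  0  1  0  1  0  1  0  1  0  1  0  1  0  1  0
P-positions are exactly the n with G(n) = 0.

0, 2, 4, 6, 8, 10, 12, 14, 16, 18, 20, 22, 24, 26, 28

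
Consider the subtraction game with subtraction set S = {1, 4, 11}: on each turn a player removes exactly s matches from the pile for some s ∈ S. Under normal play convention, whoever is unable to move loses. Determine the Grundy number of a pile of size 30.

0

G(0) = 0
G(1) = mex{0} = 1
G(2) = mex{1} = 0
G(3) = mex{0} = 1
G(4) = mex{1,0} = 2
G(5) = mex{2,1} = 0
G(6) = mex{0,0} = 1
G(7) = mex{1,1} = 0
G(8) = mex{0,2} = 1
G(9) = mex{1,0} = 2
G(10) = mex{2,1} = 0
G(11) = mex{0,0,0} = 1
G(12) = mex{1,1,1} = 0
G(13) = mex{0,2,0} = 1
G(14) = mex{1,0,1} = 2
G(15) = mex{2,1,2} = 0
G(16) = mex{0,0,0} = 1
G(17) = mex{1,1,1} = 0
G(18) = mex{0,2,0} = 1
G(19) = mex{1,0,1} = 2
G(20) = mex{2,1,2} = 0
G(21) = mex{0,0,0} = 1
G(22) = mex{1,1,1} = 0
G(23) = mex{0,2,0} = 1
G(24) = mex{1,0,1} = 2
G(25) = mex{2,1,2} = 0
G(26) = mex{0,0,0} = 1
G(27) = mex{1,1,1} = 0
G(28) = mex{0,2,0} = 1
G(29) = mex{1,0,1} = 2
G(30) = mex{2,1,2} = 0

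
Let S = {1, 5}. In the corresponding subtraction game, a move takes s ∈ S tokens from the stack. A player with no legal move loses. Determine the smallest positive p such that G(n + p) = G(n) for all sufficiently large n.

G(0) = 0
G(1) = mex{0} = 1
G(2) = mex{1} = 0
G(3) = mex{0} = 1
G(4) = mex{1} = 0
G(5) = mex{0,0} = 1
G(6) = mex{1,1} = 0
G(7) = mex{0,0} = 1
G(8) = mex{1,1} = 0
G(9) = mex{0,0} = 1
G(10) = mex{1,1} = 0
G(11) = mex{0,0} = 1
G(12) = mex{1,1} = 0
G(13) = mex{0,0} = 1
G(14) = mex{1,1} = 0
G(n+2) = G(n) holds for n = 0,…,4 (a full window of length max(S) = 5), so the sequence is purely periodic with period 2.

2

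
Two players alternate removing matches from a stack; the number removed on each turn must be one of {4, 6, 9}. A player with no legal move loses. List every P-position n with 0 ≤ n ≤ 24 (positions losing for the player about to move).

n :  0  1  2  3  4  5  6  7  8  9 10 11 12 13 14 15 16 17 18 19 20 21 22 23 24
G :  0  0  0  0  1  1  1  1  2  2  2  2  3  0  0  0  0  1  1  1  1  2  2  2  2
P-positions are exactly the n with G(n) = 0.

0, 1, 2, 3, 13, 14, 15, 16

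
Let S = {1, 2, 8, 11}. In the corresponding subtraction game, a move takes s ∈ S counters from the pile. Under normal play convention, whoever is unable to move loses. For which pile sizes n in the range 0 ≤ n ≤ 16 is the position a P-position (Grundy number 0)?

G(0) = 0
G(1) = mex{0} = 1
G(2) = mex{1,0} = 2
G(3) = mex{2,1} = 0
G(4) = mex{0,2} = 1
G(5) = mex{1,0} = 2
G(6) = mex{2,1} = 0
G(7) = mex{0,2} = 1
G(8) = mex{1,0,0} = 2
G(9) = mex{2,1,1} = 0
G(10) = mex{0,2,2} = 1
G(11) = mex{1,0,0,0} = 2
G(12) = mex{2,1,1,1} = 0
G(13) = mex{0,2,2,2} = 1
G(14) = mex{1,0,0,0} = 2
G(15) = mex{2,1,1,1} = 0
G(16) = mex{0,2,2,2} = 1
P-positions are exactly the n with G(n) = 0.

0, 3, 6, 9, 12, 15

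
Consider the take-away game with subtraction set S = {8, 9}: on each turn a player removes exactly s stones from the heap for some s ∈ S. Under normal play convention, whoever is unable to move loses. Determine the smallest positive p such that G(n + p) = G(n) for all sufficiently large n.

G(0) = 0
G(1) = mex{} = 0
G(2) = mex{} = 0
G(3) = mex{} = 0
G(4) = mex{} = 0
G(5) = mex{} = 0
G(6) = mex{} = 0
G(7) = mex{} = 0
G(8) = mex{0} = 1
G(9) = mex{0,0} = 1
G(10) = mex{0,0} = 1
G(11) = mex{0,0} = 1
G(12) = mex{0,0} = 1
G(13) = mex{0,0} = 1
G(14) = mex{0,0} = 1
G(15) = mex{0,0} = 1
G(16) = mex{1,0} = 2
G(17) = mex{1,1} = 0
G(18) = mex{1,1} = 0
G(19) = mex{1,1} = 0
G(20) = mex{1,1} = 0
G(21) = mex{1,1} = 0
G(22) = mex{1,1} = 0
G(23) = mex{1,1} = 0
G(24) = mex{2,1} = 0
G(25) = mex{0,2} = 1
G(26) = mex{0,0} = 1
G(27) = mex{0,0} = 1
G(28) = mex{0,0} = 1
G(29) = mex{0,0} = 1
G(30) = mex{0,0} = 1
G(31) = mex{0,0} = 1
G(32) = mex{0,0} = 1
G(33) = mex{1,0} = 2
G(34) = mex{1,1} = 0
G(35) = mex{1,1} = 0
G(n+17) = G(n) holds for n = 0,…,8 (a full window of length max(S) = 9), so the sequence is purely periodic with period 17.

17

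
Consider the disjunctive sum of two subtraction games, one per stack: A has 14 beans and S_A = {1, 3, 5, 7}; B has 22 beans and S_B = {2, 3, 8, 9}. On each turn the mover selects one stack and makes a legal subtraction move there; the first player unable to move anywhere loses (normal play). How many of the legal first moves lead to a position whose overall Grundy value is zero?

Stack A, S = {1, 3, 5, 7}:
G(0) = 0
G(1) = mex{0} = 1
G(2) = mex{1} = 0
G(3) = mex{0,0} = 1
G(4) = mex{1,1} = 0
G(5) = mex{0,0,0} = 1
G(6) = mex{1,1,1} = 0
G(7) = mex{0,0,0,0} = 1
G(8) = mex{1,1,1,1} = 0
G(9) = mex{0,0,0,0} = 1
G(10) = mex{1,1,1,1} = 0
G(11) = mex{0,0,0,0} = 1
G(12) = mex{1,1,1,1} = 0
G(13) = mex{0,0,0,0} = 1
G(14) = mex{1,1,1,1} = 0
G_A(14) = 0.
Stack B, S = {2, 3, 8, 9}:
G(0) = 0
G(1) = mex{} = 0
G(2) = mex{0} = 1
G(3) = mex{0,0} = 1
G(4) = mex{1,0} = 2
G(5) = mex{1,1} = 0
G(6) = mex{2,1} = 0
G(7) = mex{0,2} = 1
G(8) = mex{0,0,0} = 1
G(9) = mex{1,0,0,0} = 2
G(10) = mex{1,1,1,0} = 2
G(11) = mex{2,1,1,1} = 0
G(12) = mex{2,2,2,1} = 0
G(13) = mex{0,2,0,2} = 1
G(14) = mex{0,0,0,0} = 1
G(15) = mex{1,0,1,0} = 2
G(16) = mex{1,1,1,1} = 0
G(17) = mex{2,1,2,1} = 0
G(18) = mex{0,2,2,2} = 1
G(19) = mex{0,0,0,2} = 1
G(20) = mex{1,0,0,0} = 2
G(21) = mex{1,1,1,0} = 2
G(22) = mex{2,1,1,1} = 0
G_B(22) = 0.
Combined Grundy value = 0 ⊕ 0 = 0.
A winning move leaves total XOR = 0, i.e. changes one component's Grundy value g to g ⊕ X where X is the current total.
Stack A: target g' = 0⊕0 = 0, but every legal move changes the Grundy value (mex property), so 0 moves.
Stack B: target g' = 0⊕0 = 0, but every legal move changes the Grundy value (mex property), so 0 moves.

0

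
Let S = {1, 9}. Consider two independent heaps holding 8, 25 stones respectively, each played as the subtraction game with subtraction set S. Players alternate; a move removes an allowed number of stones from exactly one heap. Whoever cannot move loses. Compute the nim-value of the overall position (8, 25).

All heaps use S = {1, 9}:
G(0) = 0
G(1) = mex{0} = 1
G(2) = mex{1} = 0
G(3) = mex{0} = 1
G(4) = mex{1} = 0
G(5) = mex{0} = 1
G(6) = mex{1} = 0
G(7) = mex{0} = 1
G(8) = mex{1} = 0
G(9) = mex{0,0} = 1
G(10) = mex{1,1} = 0
G(11) = mex{0,0} = 1
G(12) = mex{1,1} = 0
G(13) = mex{0,0} = 1
G(14) = mex{1,1} = 0
G(15) = mex{0,0} = 1
G(16) = mex{1,1} = 0
G(17) = mex{0,0} = 1
G(18) = mex{1,1} = 0
G(19) = mex{0,0} = 1
G(20) = mex{1,1} = 0
G(21) = mex{0,0} = 1
G(22) = mex{1,1} = 0
G(23) = mex{0,0} = 1
G(24) = mex{1,1} = 0
G(25) = mex{0,0} = 1
Heap A: G(8) = 0.
Heap B: G(25) = 1.
Combined Grundy value = 0 ⊕ 1 = 1.

1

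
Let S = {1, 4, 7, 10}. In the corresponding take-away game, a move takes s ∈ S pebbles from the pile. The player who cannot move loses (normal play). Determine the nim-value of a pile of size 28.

n :  0  1  2  3  4  5  6  7  8  9 10 11 12 13 14 15 16 17 18 19 20 21 22 23 24 25 26 27 28
G :  0  1  0  1  2  0  1  2  0  1  2  0  1  0  1  2  0  1  2  0  1  2  0  1  0  1  2  0  1

1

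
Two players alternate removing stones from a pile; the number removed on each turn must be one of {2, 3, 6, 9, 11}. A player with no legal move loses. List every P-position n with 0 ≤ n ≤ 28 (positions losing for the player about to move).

0, 1, 5, 13, 17, 18, 25

n :  0  1  2  3  4  5  6  7  8  9 10 11 12 13 14 15 16 17 18 19 20 21 22 23 24 25 26 27 28
G :  0  0  1  1  2  0  3  1  2  2  3  3  4  0  5  1  2  0  0  1  1  2  4  3  3  0  2  1  3
P-positions are exactly the n with G(n) = 0.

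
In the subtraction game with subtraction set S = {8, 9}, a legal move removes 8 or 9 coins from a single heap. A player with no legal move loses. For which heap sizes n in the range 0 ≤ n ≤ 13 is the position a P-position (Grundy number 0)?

0, 1, 2, 3, 4, 5, 6, 7

G(0) = 0
G(1) = mex{} = 0
G(2) = mex{} = 0
G(3) = mex{} = 0
G(4) = mex{} = 0
G(5) = mex{} = 0
G(6) = mex{} = 0
G(7) = mex{} = 0
G(8) = mex{0} = 1
G(9) = mex{0,0} = 1
G(10) = mex{0,0} = 1
G(11) = mex{0,0} = 1
G(12) = mex{0,0} = 1
G(13) = mex{0,0} = 1
P-positions are exactly the n with G(n) = 0.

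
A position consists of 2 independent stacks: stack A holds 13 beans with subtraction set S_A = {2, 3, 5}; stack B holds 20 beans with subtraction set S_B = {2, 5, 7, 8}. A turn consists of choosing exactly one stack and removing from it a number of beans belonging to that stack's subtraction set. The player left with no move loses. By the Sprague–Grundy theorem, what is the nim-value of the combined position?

0

Stack A, S = {2, 3, 5}:
n :  0  1  2  3  4  5  6  7  8  9 10 11 12 13
G :  0  0  1  1  2  2  3  0  0  1  1  2  2  3
G_A(13) = 3.
Stack B, S = {2, 5, 7, 8}:
G(0) = 0
G(1) = mex{} = 0
G(2) = mex{0} = 1
G(3) = mex{0} = 1
G(4) = mex{1} = 0
G(5) = mex{1,0} = 2
G(6) = mex{0,0} = 1
G(7) = mex{2,1,0} = 3
G(8) = mex{1,1,0,0} = 2
G(9) = mex{3,0,1,0} = 2
G(10) = mex{2,2,1,1} = 0
G(11) = mex{2,1,0,1} = 3
G(12) = mex{0,3,2,0} = 1
G(13) = mex{3,2,1,2} = 0
G(14) = mex{1,2,3,1} = 0
G(15) = mex{0,0,2,3} = 1
G(16) = mex{0,3,2,2} = 1
G(17) = mex{1,1,0,2} = 3
G(18) = mex{1,0,3,0} = 2
G(19) = mex{3,0,1,3} = 2
G(20) = mex{2,1,0,1} = 3
G_B(20) = 3.
Combined Grundy value = 3 ⊕ 3 = 0.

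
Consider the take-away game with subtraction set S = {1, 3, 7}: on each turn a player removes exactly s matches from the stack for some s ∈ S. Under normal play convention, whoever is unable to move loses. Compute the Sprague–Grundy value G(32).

0

G(0) = 0
G(1) = mex{0} = 1
G(2) = mex{1} = 0
G(3) = mex{0,0} = 1
G(4) = mex{1,1} = 0
G(5) = mex{0,0} = 1
G(6) = mex{1,1} = 0
G(7) = mex{0,0,0} = 1
G(8) = mex{1,1,1} = 0
G(9) = mex{0,0,0} = 1
G(10) = mex{1,1,1} = 0
G(11) = mex{0,0,0} = 1
G(12) = mex{1,1,1} = 0
G(13) = mex{0,0,0} = 1
G(14) = mex{1,1,1} = 0
G(15) = mex{0,0,0} = 1
G(16) = mex{1,1,1} = 0
G(17) = mex{0,0,0} = 1
G(18) = mex{1,1,1} = 0
G(19) = mex{0,0,0} = 1
G(20) = mex{1,1,1} = 0
G(21) = mex{0,0,0} = 1
G(22) = mex{1,1,1} = 0
G(23) = mex{0,0,0} = 1
G(24) = mex{1,1,1} = 0
G(25) = mex{0,0,0} = 1
G(26) = mex{1,1,1} = 0
G(27) = mex{0,0,0} = 1
G(28) = mex{1,1,1} = 0
G(29) = mex{0,0,0} = 1
G(30) = mex{1,1,1} = 0
G(31) = mex{0,0,0} = 1
G(32) = mex{1,1,1} = 0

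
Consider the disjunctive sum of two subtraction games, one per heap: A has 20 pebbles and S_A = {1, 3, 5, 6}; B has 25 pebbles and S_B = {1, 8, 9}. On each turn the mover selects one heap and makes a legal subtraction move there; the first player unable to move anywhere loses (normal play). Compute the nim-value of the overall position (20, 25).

Heap A, S = {1, 3, 5, 6}:
n :  0  1  2  3  4  5  6  7  8  9 10 11 12 13 14 15 16 17 18 19 20
G :  0  1  0  1  0  1  2  3  2  3  2  0  1  0  1  0  1  2  3  2  3
G_A(20) = 3.
Heap B, S = {1, 8, 9}:
n :  0  1  2  3  4  5  6  7  8  9 10 11 12 13 14 15 16 17 18 19 20 21 22 23 24 25
G :  0  1  0  1  0  1  0  1  2  3  2  3  2  3  2  3  0  1  0  1  0  1  0  1  2  3
G_B(25) = 3.
Combined Grundy value = 3 ⊕ 3 = 0.

0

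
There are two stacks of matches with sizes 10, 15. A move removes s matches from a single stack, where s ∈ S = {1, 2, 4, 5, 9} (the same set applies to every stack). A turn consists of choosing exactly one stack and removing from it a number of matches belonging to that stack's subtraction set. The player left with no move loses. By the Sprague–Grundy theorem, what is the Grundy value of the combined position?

All stacks use S = {1, 2, 4, 5, 9}:
n :  0  1  2  3  4  5  6  7  8  9 10 11 12 13 14 15
G :  0  1  2  0  1  2  0  1  2  3  4  5  3  0  1  2
Stack A: G(10) = 4.
Stack B: G(15) = 2.
Combined Grundy value = 4 ⊕ 2 = 6.

6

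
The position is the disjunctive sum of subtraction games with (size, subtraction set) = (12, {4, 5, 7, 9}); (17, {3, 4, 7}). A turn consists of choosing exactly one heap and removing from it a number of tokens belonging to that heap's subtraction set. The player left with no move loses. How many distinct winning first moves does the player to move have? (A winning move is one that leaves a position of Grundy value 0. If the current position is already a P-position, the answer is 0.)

Heap A, S = {4, 5, 7, 9}:
G(0) = 0
G(1) = mex{} = 0
G(2) = mex{} = 0
G(3) = mex{} = 0
G(4) = mex{0} = 1
G(5) = mex{0,0} = 1
G(6) = mex{0,0} = 1
G(7) = mex{0,0,0} = 1
G(8) = mex{1,0,0} = 2
G(9) = mex{1,1,0,0} = 2
G(10) = mex{1,1,0,0} = 2
G(11) = mex{1,1,1,0} = 2
G(12) = mex{2,1,1,0} = 3
G_A(12) = 3.
Heap B, S = {3, 4, 7}:
G(0) = 0
G(1) = mex{} = 0
G(2) = mex{} = 0
G(3) = mex{0} = 1
G(4) = mex{0,0} = 1
G(5) = mex{0,0} = 1
G(6) = mex{1,0} = 2
G(7) = mex{1,1,0} = 2
G(8) = mex{1,1,0} = 2
G(9) = mex{2,1,0} = 3
G(10) = mex{2,2,1} = 0
G(11) = mex{2,2,1} = 0
G(12) = mex{3,2,1} = 0
G(13) = mex{0,3,2} = 1
G(14) = mex{0,0,2} = 1
G(15) = mex{0,0,2} = 1
G(16) = mex{1,0,3} = 2
G(17) = mex{1,1,0} = 2
G_B(17) = 2.
Combined Grundy value = 3 ⊕ 2 = 1.
A winning move leaves total XOR = 0, i.e. changes one component's Grundy value g to g ⊕ X where X is the current total.
Heap A: need g' = 3⊕1 = 2. Options: 12−4→G=2, 12−5→G=1, 12−7→G=1, 12−9→G=0. Hits: 1.
Heap B: need g' = 2⊕1 = 3. Options: 17−3→G=1, 17−4→G=1, 17−7→G=0. Hits: 0.

1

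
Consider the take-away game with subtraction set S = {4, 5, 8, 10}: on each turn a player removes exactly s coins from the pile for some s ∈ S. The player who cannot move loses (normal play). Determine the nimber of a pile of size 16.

G(0) = 0
G(1) = mex{} = 0
G(2) = mex{} = 0
G(3) = mex{} = 0
G(4) = mex{0} = 1
G(5) = mex{0,0} = 1
G(6) = mex{0,0} = 1
G(7) = mex{0,0} = 1
G(8) = mex{1,0,0} = 2
G(9) = mex{1,1,0} = 2
G(10) = mex{1,1,0,0} = 2
G(11) = mex{1,1,0,0} = 2
G(12) = mex{2,1,1,0} = 3
G(13) = mex{2,2,1,0} = 3
G(14) = mex{2,2,1,1} = 0
G(15) = mex{2,2,1,1} = 0
G(16) = mex{3,2,2,1} = 0

0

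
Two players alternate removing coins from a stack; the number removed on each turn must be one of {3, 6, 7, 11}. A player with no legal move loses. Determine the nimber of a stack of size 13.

G(0) = 0
G(1) = mex{} = 0
G(2) = mex{} = 0
G(3) = mex{0} = 1
G(4) = mex{0} = 1
G(5) = mex{0} = 1
G(6) = mex{1,0} = 2
G(7) = mex{1,0,0} = 2
G(8) = mex{1,0,0} = 2
G(9) = mex{2,1,0} = 3
G(10) = mex{2,1,1} = 0
G(11) = mex{2,1,1,0} = 3
G(12) = mex{3,2,1,0} = 4
G(13) = mex{0,2,2,0} = 1

1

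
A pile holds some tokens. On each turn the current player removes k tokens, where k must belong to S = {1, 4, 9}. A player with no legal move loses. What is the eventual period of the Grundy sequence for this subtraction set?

G(0) = 0
G(1) = mex{0} = 1
G(2) = mex{1} = 0
G(3) = mex{0} = 1
G(4) = mex{1,0} = 2
G(5) = mex{2,1} = 0
G(6) = mex{0,0} = 1
G(7) = mex{1,1} = 0
G(8) = mex{0,2} = 1
G(9) = mex{1,0,0} = 2
G(10) = mex{2,1,1} = 0
G(11) = mex{0,0,0} = 1
G(12) = mex{1,1,1} = 0
G(13) = mex{0,2,2} = 1
G(14) = mex{1,0,0} = 2
G(15) = mex{2,1,1} = 0
G(n+5) = G(n) holds for n = 0,…,8 (a full window of length max(S) = 9), so the sequence is purely periodic with period 5.

5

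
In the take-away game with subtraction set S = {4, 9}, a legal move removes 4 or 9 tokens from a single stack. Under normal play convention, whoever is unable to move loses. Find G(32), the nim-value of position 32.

n :  0  1  2  3  4  5  6  7  8  9 10 11 12 13 14 15 16 17 18 19 20 21 22 23 24 25 26 27 28 29 30 31 32
G :  0  0  0  0  1  1  1  1  0  2  2  2  1  0  0  0  0  1  1  1  1  0  2  2  2  1  0  0  0  0  1  1  1

1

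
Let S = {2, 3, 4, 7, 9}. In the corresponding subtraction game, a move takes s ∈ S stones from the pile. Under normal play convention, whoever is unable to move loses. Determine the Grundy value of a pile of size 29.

G(0) = 0
G(1) = mex{} = 0
G(2) = mex{0} = 1
G(3) = mex{0,0} = 1
G(4) = mex{1,0,0} = 2
G(5) = mex{1,1,0} = 2
G(6) = mex{2,1,1} = 0
G(7) = mex{2,2,1,0} = 3
G(8) = mex{0,2,2,0} = 1
G(9) = mex{3,0,2,1,0} = 4
G(10) = mex{1,3,0,1,0} = 2
G(11) = mex{4,1,3,2,1} = 0
G(12) = mex{2,4,1,2,1} = 0
G(13) = mex{0,2,4,0,2} = 1
G(14) = mex{0,0,2,3,2} = 1
G(15) = mex{1,0,0,1,0} = 2
G(16) = mex{1,1,0,4,3} = 2
G(17) = mex{2,1,1,2,1} = 0
G(18) = mex{2,2,1,0,4} = 3
G(19) = mex{0,2,2,0,2} = 1
G(20) = mex{3,0,2,1,0} = 4
G(21) = mex{1,3,0,1,0} = 2
G(22) = mex{4,1,3,2,1} = 0
G(23) = mex{2,4,1,2,1} = 0
G(24) = mex{0,2,4,0,2} = 1
G(25) = mex{0,0,2,3,2} = 1
G(26) = mex{1,0,0,1,0} = 2
G(27) = mex{1,1,0,4,3} = 2
G(28) = mex{2,1,1,2,1} = 0
G(29) = mex{2,2,1,0,4} = 3

3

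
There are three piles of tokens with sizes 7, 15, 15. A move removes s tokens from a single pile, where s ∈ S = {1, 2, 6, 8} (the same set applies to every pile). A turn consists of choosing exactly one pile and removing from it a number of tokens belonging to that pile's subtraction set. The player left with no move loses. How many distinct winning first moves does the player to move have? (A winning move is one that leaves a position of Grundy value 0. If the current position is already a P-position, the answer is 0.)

0

All piles use S = {1, 2, 6, 8}:
G(0) = 0
G(1) = mex{0} = 1
G(2) = mex{1,0} = 2
G(3) = mex{2,1} = 0
G(4) = mex{0,2} = 1
G(5) = mex{1,0} = 2
G(6) = mex{2,1,0} = 3
G(7) = mex{3,2,1} = 0
G(8) = mex{0,3,2,0} = 1
G(9) = mex{1,0,0,1} = 2
G(10) = mex{2,1,1,2} = 0
G(11) = mex{0,2,2,0} = 1
G(12) = mex{1,0,3,1} = 2
G(13) = mex{2,1,0,2} = 3
G(14) = mex{3,2,1,3} = 0
G(15) = mex{0,3,2,0} = 1
Pile A: G(7) = 0.
Pile B: G(15) = 1.
Pile C: G(15) = 1.
Combined Grundy value = 0 ⊕ 1 ⊕ 1 = 0.
A winning move leaves total XOR = 0, i.e. changes one component's Grundy value g to g ⊕ X where X is the current total.
Pile A: target g' = 0⊕0 = 0, but every legal move changes the Grundy value (mex property), so 0 moves.
Pile B: target g' = 1⊕0 = 1, but every legal move changes the Grundy value (mex property), so 0 moves.
Pile C: target g' = 1⊕0 = 1, but every legal move changes the Grundy value (mex property), so 0 moves.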